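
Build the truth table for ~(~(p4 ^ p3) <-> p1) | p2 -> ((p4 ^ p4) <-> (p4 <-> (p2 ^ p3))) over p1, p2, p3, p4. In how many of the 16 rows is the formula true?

p1 | p2 | p3 | p4 || φ
1  | 1  | 1  | 1  || 1
1  | 1  | 1  | 0  || 0
1  | 1  | 0  | 1  || 0
1  | 1  | 0  | 0  || 1
1  | 0  | 1  | 1  || 1
1  | 0  | 1  | 0  || 1
1  | 0  | 0  | 1  || 1
1  | 0  | 0  | 0  || 1
0  | 1  | 1  | 1  || 1
0  | 1  | 1  | 0  || 0
0  | 1  | 0  | 1  || 0
0  | 1  | 0  | 0  || 1
0  | 0  | 1  | 1  || 0
0  | 0  | 1  | 0  || 1
0  | 0  | 0  | 1  || 1
0  | 0  | 0  | 0  || 0
The formula is true on 10 of the 16 rows.

10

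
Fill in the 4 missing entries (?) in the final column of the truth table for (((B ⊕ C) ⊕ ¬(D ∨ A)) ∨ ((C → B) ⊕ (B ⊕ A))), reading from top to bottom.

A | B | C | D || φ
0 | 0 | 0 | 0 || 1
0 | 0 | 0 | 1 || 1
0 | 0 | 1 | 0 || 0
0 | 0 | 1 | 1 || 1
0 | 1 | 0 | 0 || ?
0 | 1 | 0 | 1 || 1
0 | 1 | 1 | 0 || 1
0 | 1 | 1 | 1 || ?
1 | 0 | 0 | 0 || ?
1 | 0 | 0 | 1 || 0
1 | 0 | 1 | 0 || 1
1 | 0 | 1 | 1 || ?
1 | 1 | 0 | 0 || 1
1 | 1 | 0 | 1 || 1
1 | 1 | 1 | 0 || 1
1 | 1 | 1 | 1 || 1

Row A=0, B=1, C=0, D=0: ((B ⊕ C) ⊕ ¬(D ∨ A)) = 0, ((C → B) ⊕ (B ⊕ A)) = 0, so the formula = 0.
Row A=0, B=1, C=1, D=1: ((B ⊕ C) ⊕ ¬(D ∨ A)) = 0, ((C → B) ⊕ (B ⊕ A)) = 0, so the formula = 0.
Row A=1, B=0, C=0, D=0: ((B ⊕ C) ⊕ ¬(D ∨ A)) = 0, ((C → B) ⊕ (B ⊕ A)) = 0, so the formula = 0.
Row A=1, B=0, C=1, D=1: ((B ⊕ C) ⊕ ¬(D ∨ A)) = 1, ((C → B) ⊕ (B ⊕ A)) = 1, so the formula = 1.

0, 0, 0, 1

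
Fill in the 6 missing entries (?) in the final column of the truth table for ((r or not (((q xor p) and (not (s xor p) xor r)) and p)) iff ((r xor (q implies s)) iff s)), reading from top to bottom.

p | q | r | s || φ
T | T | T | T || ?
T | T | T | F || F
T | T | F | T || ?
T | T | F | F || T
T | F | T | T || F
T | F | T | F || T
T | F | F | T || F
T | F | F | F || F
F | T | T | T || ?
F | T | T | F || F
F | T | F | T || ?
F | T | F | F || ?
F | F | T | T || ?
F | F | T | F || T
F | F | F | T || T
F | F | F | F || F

Row p=T, q=T, r=T, s=T: (r or not (((q xor p) and (not (s xor p) xor r)) and p)) = T, ((r xor (q implies s)) iff s) = F, so the formula = F.
Row p=T, q=T, r=F, s=T: (r or not (((q xor p) and (not (s xor p) xor r)) and p)) = T, ((r xor (q implies s)) iff s) = T, so the formula = T.
Row p=F, q=T, r=T, s=T: (r or not (((q xor p) and (not (s xor p) xor r)) and p)) = T, ((r xor (q implies s)) iff s) = F, so the formula = F.
Row p=F, q=T, r=F, s=T: (r or not (((q xor p) and (not (s xor p) xor r)) and p)) = T, ((r xor (q implies s)) iff s) = T, so the formula = T.
Row p=F, q=T, r=F, s=F: (r or not (((q xor p) and (not (s xor p) xor r)) and p)) = T, ((r xor (q implies s)) iff s) = T, so the formula = T.
Row p=F, q=F, r=T, s=T: (r or not (((q xor p) and (not (s xor p) xor r)) and p)) = T, ((r xor (q implies s)) iff s) = F, so the formula = F.

F, T, F, T, T, F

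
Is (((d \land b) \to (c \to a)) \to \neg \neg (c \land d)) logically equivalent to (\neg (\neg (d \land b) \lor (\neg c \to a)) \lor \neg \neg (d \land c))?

not equivalent

a | b | c | d || φ | ψ
F | F | F | F || F | F
F | F | F | T || F | F
F | F | T | F || F | F
F | F | T | T || T | T
F | T | F | F || F | F
F | T | F | T || F | T
F | T | T | F || F | F
F | T | T | T || T | T
T | F | F | F || F | F
T | F | F | T || F | F
T | F | T | F || F | F
T | F | T | T || T | T
T | T | F | F || F | F
T | T | F | T || F | F
T | T | T | F || F | F
T | T | T | T || T | T
The columns differ at a=F, b=T, c=F, d=T (φ=F, ψ=T), so they are not equivalent.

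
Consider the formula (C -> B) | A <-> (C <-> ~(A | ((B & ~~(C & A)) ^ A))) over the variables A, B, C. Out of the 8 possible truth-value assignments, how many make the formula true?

3

A | B | C | φ
- | - | - | -
T | T | T | F
T | T | F | T
T | F | T | F
T | F | F | T
F | T | T | T
F | T | F | F
F | F | T | F
F | F | F | F
The formula is true on 3 of the 8 rows.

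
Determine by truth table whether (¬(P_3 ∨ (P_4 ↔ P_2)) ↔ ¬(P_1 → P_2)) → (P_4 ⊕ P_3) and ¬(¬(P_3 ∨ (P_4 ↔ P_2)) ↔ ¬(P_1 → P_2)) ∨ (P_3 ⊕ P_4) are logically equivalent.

equivalent

P_1 | P_2 | P_3 | P_4 || φ | ψ
 T  |  T  |  T  |  T  || F | F
 T  |  T  |  T  |  F  || T | T
 T  |  T  |  F  |  T  || T | T
 T  |  T  |  F  |  F  || T | T
 T  |  F  |  T  |  T  || T | T
 T  |  F  |  T  |  F  || T | T
 T  |  F  |  F  |  T  || T | T
 T  |  F  |  F  |  F  || T | T
 F  |  T  |  T  |  T  || F | F
 F  |  T  |  T  |  F  || T | T
 F  |  T  |  F  |  T  || T | T
 F  |  T  |  F  |  F  || T | T
 F  |  F  |  T  |  T  || F | F
 F  |  F  |  T  |  F  || T | T
 F  |  F  |  F  |  T  || T | T
 F  |  F  |  F  |  F  || F | F
The columns for φ and ψ agree on every row, so they are logically equivalent.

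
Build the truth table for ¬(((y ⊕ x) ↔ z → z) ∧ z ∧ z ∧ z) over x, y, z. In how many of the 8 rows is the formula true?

x | y | z || (y ⊕ x) | (z → z) | ((y ⊕ x) ↔ (z → z)) | (z ∧ z) | φ
1 | 1 | 1 ||    0    |    1    |          0          |    1    | 1
1 | 1 | 0 ||    0    |    1    |          0          |    0    | 1
1 | 0 | 1 ||    1    |    1    |          1          |    1    | 0
1 | 0 | 0 ||    1    |    1    |          1          |    0    | 1
0 | 1 | 1 ||    1    |    1    |          1          |    1    | 0
0 | 1 | 0 ||    1    |    1    |          1          |    0    | 1
0 | 0 | 1 ||    0    |    1    |          0          |    1    | 1
0 | 0 | 0 ||    0    |    1    |          0          |    0    | 1
The formula is true on 6 of the 8 rows.

6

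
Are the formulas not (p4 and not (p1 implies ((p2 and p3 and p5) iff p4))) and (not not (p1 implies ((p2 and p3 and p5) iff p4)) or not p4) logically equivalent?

p1  p2  p3  p4  p5  |  φ  ψ
T   T   T   T   T   |  T  T
T   T   T   T   F   |  F  F
T   T   T   F   T   |  T  T
T   T   T   F   F   |  T  T
T   T   F   T   T   |  F  F
T   T   F   T   F   |  F  F
T   T   F   F   T   |  T  T
T   T   F   F   F   |  T  T
T   F   T   T   T   |  F  F
T   F   T   T   F   |  F  F
T   F   T   F   T   |  T  T
T   F   T   F   F   |  T  T
T   F   F   T   T   |  F  F
T   F   F   T   F   |  F  F
T   F   F   F   T   |  T  T
T   F   F   F   F   |  T  T
F   T   T   T   T   |  T  T
F   T   T   T   F   |  T  T
F   T   T   F   T   |  T  T
F   T   T   F   F   |  T  T
F   T   F   T   T   |  T  T
F   T   F   T   F   |  T  T
F   T   F   F   T   |  T  T
F   T   F   F   F   |  T  T
F   F   T   T   T   |  T  T
F   F   T   T   F   |  T  T
F   F   T   F   T   |  T  T
F   F   T   F   F   |  T  T
F   F   F   T   T   |  T  T
F   F   F   T   F   |  T  T
F   F   F   F   T   |  T  T
F   F   F   F   F   |  T  T
The columns for φ and ψ agree on every row, so they are logically equivalent.

equivalent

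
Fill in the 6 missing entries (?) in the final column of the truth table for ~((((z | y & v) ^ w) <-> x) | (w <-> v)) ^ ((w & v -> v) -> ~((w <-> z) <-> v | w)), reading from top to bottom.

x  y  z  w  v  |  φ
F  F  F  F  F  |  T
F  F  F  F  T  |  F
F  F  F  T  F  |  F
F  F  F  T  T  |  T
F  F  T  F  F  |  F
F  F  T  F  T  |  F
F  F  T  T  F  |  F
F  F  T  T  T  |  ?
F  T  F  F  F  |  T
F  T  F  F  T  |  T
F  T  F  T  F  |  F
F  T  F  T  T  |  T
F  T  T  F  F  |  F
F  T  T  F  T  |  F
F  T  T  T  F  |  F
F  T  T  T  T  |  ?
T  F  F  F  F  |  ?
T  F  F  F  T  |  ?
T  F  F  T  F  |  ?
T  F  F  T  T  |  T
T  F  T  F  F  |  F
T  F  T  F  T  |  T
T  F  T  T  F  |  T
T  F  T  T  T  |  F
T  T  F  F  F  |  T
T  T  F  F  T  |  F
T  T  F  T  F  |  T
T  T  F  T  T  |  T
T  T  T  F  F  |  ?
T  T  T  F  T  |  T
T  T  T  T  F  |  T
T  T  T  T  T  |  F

F, F, T, T, T, F

Row x=F, y=F, z=T, w=T, v=T: ~((((z | y & v) ^ w) <-> x) | (w <-> v)) = F, ((w & v -> v) -> ~((w <-> z) <-> v | w)) = F, so the formula = F.
Row x=F, y=T, z=T, w=T, v=T: ~((((z | y & v) ^ w) <-> x) | (w <-> v)) = F, ((w & v -> v) -> ~((w <-> z) <-> v | w)) = F, so the formula = F.
Row x=T, y=F, z=F, w=F, v=F: ~((((z | y & v) ^ w) <-> x) | (w <-> v)) = F, ((w & v -> v) -> ~((w <-> z) <-> v | w)) = T, so the formula = T.
Row x=T, y=F, z=F, w=F, v=T: ~((((z | y & v) ^ w) <-> x) | (w <-> v)) = T, ((w & v -> v) -> ~((w <-> z) <-> v | w)) = F, so the formula = T.
Row x=T, y=F, z=F, w=T, v=F: ~((((z | y & v) ^ w) <-> x) | (w <-> v)) = F, ((w & v -> v) -> ~((w <-> z) <-> v | w)) = T, so the formula = T.
Row x=T, y=T, z=T, w=F, v=F: ~((((z | y & v) ^ w) <-> x) | (w <-> v)) = F, ((w & v -> v) -> ~((w <-> z) <-> v | w)) = F, so the formula = F.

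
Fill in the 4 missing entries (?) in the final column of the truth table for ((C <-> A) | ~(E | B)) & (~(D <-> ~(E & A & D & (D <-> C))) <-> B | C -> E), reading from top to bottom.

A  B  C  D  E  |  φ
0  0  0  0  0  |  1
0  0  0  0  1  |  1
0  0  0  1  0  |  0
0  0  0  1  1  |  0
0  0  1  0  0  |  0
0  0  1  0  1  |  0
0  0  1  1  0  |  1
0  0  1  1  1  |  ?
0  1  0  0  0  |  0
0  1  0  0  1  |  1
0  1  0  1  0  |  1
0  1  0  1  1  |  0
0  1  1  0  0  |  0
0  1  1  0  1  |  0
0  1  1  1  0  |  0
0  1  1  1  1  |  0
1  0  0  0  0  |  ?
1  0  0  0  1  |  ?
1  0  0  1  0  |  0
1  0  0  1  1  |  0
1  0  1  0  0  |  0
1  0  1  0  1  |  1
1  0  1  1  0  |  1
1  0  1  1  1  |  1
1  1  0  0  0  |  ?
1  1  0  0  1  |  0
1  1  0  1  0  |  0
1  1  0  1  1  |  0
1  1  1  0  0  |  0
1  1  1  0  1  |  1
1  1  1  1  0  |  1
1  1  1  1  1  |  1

0, 1, 0, 0

Row A=0, B=0, C=1, D=1, E=1: ((C <-> A) | ~(E | B)) = 0, (~(D <-> ~(E & A & D & (D <-> C))) <-> B | C -> E) = 0, so the formula = 0.
Row A=1, B=0, C=0, D=0, E=0: ((C <-> A) | ~(E | B)) = 1, (~(D <-> ~(E & A & D & (D <-> C))) <-> B | C -> E) = 1, so the formula = 1.
Row A=1, B=0, C=0, D=0, E=1: ((C <-> A) | ~(E | B)) = 0, (~(D <-> ~(E & A & D & (D <-> C))) <-> B | C -> E) = 1, so the formula = 0.
Row A=1, B=1, C=0, D=0, E=0: ((C <-> A) | ~(E | B)) = 0, (~(D <-> ~(E & A & D & (D <-> C))) <-> B | C -> E) = 0, so the formula = 0.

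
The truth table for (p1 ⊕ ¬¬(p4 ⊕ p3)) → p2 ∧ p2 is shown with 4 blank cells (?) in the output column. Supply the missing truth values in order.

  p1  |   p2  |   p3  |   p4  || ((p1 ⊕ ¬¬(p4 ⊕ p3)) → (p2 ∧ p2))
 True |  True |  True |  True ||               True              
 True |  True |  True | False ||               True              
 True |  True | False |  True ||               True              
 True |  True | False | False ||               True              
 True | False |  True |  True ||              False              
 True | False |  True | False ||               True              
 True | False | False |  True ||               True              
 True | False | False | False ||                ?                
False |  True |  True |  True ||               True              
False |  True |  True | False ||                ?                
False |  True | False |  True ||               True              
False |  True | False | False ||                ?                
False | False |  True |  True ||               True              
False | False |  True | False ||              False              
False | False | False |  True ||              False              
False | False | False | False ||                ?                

Row p1=True, p2=False, p3=False, p4=False: (p1 ⊕ ¬¬(p4 ⊕ p3)) = True, (p2 ∧ p2) = False, so ((p1 ⊕ ¬¬(p4 ⊕ p3)) → (p2 ∧ p2)) = False.
Row p1=False, p2=True, p3=True, p4=False: (p1 ⊕ ¬¬(p4 ⊕ p3)) = True, (p2 ∧ p2) = True, so ((p1 ⊕ ¬¬(p4 ⊕ p3)) → (p2 ∧ p2)) = True.
Row p1=False, p2=True, p3=False, p4=False: (p1 ⊕ ¬¬(p4 ⊕ p3)) = False, (p2 ∧ p2) = True, so ((p1 ⊕ ¬¬(p4 ⊕ p3)) → (p2 ∧ p2)) = True.
Row p1=False, p2=False, p3=False, p4=False: (p1 ⊕ ¬¬(p4 ⊕ p3)) = False, (p2 ∧ p2) = False, so ((p1 ⊕ ¬¬(p4 ⊕ p3)) → (p2 ∧ p2)) = True.

False, True, True, True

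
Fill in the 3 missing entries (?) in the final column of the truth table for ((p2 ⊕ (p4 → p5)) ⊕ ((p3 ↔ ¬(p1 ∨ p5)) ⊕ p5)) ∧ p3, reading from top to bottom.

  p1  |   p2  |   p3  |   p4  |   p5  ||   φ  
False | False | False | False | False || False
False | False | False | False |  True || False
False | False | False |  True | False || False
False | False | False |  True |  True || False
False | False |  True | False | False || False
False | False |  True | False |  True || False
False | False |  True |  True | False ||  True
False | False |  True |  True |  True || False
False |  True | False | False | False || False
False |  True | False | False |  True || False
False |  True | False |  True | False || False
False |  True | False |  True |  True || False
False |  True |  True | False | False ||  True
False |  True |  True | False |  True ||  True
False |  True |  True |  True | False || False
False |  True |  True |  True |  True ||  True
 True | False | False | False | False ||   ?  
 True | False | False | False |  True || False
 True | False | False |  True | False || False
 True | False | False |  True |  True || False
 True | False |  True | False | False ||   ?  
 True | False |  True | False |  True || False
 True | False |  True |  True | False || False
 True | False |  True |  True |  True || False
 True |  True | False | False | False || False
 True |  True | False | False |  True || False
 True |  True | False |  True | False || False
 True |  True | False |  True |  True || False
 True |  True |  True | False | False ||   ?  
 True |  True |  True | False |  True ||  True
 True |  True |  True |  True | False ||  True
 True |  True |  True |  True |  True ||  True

Row p1=True, p2=False, p3=False, p4=False, p5=False: ((p2 ⊕ (p4 → p5)) ⊕ ((p3 ↔ ¬(p1 ∨ p5)) ⊕ p5)) = False, so the formula = False.
Row p1=True, p2=False, p3=True, p4=False, p5=False: ((p2 ⊕ (p4 → p5)) ⊕ ((p3 ↔ ¬(p1 ∨ p5)) ⊕ p5)) = True, so the formula = True.
Row p1=True, p2=True, p3=True, p4=False, p5=False: ((p2 ⊕ (p4 → p5)) ⊕ ((p3 ↔ ¬(p1 ∨ p5)) ⊕ p5)) = False, so the formula = False.

False, True, False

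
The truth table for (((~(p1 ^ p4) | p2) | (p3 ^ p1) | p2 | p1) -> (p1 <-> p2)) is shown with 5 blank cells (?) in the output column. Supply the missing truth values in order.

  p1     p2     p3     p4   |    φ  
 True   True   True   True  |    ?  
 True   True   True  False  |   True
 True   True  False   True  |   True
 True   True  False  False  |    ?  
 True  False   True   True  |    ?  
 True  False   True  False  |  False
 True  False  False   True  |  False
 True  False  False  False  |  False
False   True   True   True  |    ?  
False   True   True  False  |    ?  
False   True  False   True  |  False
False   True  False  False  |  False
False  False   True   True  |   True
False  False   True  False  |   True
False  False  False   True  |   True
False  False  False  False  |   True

Row p1=True, p2=True, p3=True, p4=True: ((~(p1 ^ p4) | p2) | (p3 ^ p1) | p2 | p1) = True, (p1 <-> p2) = True, so the formula = True.
Row p1=True, p2=True, p3=False, p4=False: ((~(p1 ^ p4) | p2) | (p3 ^ p1) | p2 | p1) = True, (p1 <-> p2) = True, so the formula = True.
Row p1=True, p2=False, p3=True, p4=True: ((~(p1 ^ p4) | p2) | (p3 ^ p1) | p2 | p1) = True, (p1 <-> p2) = False, so the formula = False.
Row p1=False, p2=True, p3=True, p4=True: ((~(p1 ^ p4) | p2) | (p3 ^ p1) | p2 | p1) = True, (p1 <-> p2) = False, so the formula = False.
Row p1=False, p2=True, p3=True, p4=False: ((~(p1 ^ p4) | p2) | (p3 ^ p1) | p2 | p1) = True, (p1 <-> p2) = False, so the formula = False.

True, True, False, False, False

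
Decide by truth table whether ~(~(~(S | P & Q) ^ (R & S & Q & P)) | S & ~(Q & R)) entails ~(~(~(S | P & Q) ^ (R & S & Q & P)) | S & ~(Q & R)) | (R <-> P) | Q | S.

yes

  P   |   Q   |   R   |   S   |   φ   |   ψ  
----- | ----- | ----- | ----- | ----- | -----
False | False | False | False |  True |  True
False | False | False |  True | False |  True
False | False |  True | False |  True |  True
False | False |  True |  True | False |  True
False |  True | False | False |  True |  True
False |  True | False |  True | False |  True
False |  True |  True | False |  True |  True
False |  True |  True |  True | False |  True
 True | False | False | False |  True |  True
 True | False | False |  True | False |  True
 True | False |  True | False |  True |  True
 True | False |  True |  True | False |  True
 True |  True | False | False | False |  True
 True |  True | False |  True | False |  True
 True |  True |  True | False | False |  True
 True |  True |  True |  True |  True |  True
In every row where φ is true, ψ is also true, so φ ⊨ ψ.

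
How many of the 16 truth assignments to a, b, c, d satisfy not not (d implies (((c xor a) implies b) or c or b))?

a | b | c | d || (c xor a) | ((c xor a) implies b) | φ
1 | 1 | 1 | 1 ||     0     |           1           | 1
1 | 1 | 1 | 0 ||     0     |           1           | 1
1 | 1 | 0 | 1 ||     1     |           1           | 1
1 | 1 | 0 | 0 ||     1     |           1           | 1
1 | 0 | 1 | 1 ||     0     |           1           | 1
1 | 0 | 1 | 0 ||     0     |           1           | 1
1 | 0 | 0 | 1 ||     1     |           0           | 0
1 | 0 | 0 | 0 ||     1     |           0           | 1
0 | 1 | 1 | 1 ||     1     |           1           | 1
0 | 1 | 1 | 0 ||     1     |           1           | 1
0 | 1 | 0 | 1 ||     0     |           1           | 1
0 | 1 | 0 | 0 ||     0     |           1           | 1
0 | 0 | 1 | 1 ||     1     |           0           | 1
0 | 0 | 1 | 0 ||     1     |           0           | 1
0 | 0 | 0 | 1 ||     0     |           1           | 1
0 | 0 | 0 | 0 ||     0     |           1           | 1
The formula is true on 15 of the 16 rows.

15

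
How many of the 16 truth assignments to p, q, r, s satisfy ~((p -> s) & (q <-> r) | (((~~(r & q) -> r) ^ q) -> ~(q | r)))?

4

p  q  r  s  |  φ
T  T  T  T  |  F
T  T  T  F  |  F
T  T  F  T  |  F
T  T  F  F  |  F
T  F  T  T  |  T
T  F  T  F  |  T
T  F  F  T  |  F
T  F  F  F  |  F
F  T  T  T  |  F
F  T  T  F  |  F
F  T  F  T  |  F
F  T  F  F  |  F
F  F  T  T  |  T
F  F  T  F  |  T
F  F  F  T  |  F
F  F  F  F  |  F
The formula is true on 4 of the 16 rows.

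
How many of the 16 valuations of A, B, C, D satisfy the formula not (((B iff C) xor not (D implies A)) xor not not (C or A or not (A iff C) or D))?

8

A  B  C  D  |  (B iff C)  (D implies A)  not (D implies A)  (A iff C)  not (A iff C)  φ
T  T  T  T  |      T            T                F              T            F        T
T  T  T  F  |      T            T                F              T            F        T
T  T  F  T  |      F            T                F              F            T        F
T  T  F  F  |      F            T                F              F            T        F
T  F  T  T  |      F            T                F              T            F        F
T  F  T  F  |      F            T                F              T            F        F
T  F  F  T  |      T            T                F              F            T        T
T  F  F  F  |      T            T                F              F            T        T
F  T  T  T  |      T            F                T              F            T        F
F  T  T  F  |      T            T                F              F            T        T
F  T  F  T  |      F            F                T              T            F        T
F  T  F  F  |      F            T                F              T            F        T
F  F  T  T  |      F            F                T              F            T        T
F  F  T  F  |      F            T                F              F            T        F
F  F  F  T  |      T            F                T              T            F        F
F  F  F  F  |      T            T                F              T            F        F
The formula is true on 8 of the 16 rows.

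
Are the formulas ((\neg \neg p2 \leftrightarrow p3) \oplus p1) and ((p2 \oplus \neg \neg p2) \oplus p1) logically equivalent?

not equivalent

p1 | p2 | p3 || φ | ψ
F  | F  | F  || T | F
F  | F  | T  || F | F
F  | T  | F  || F | F
F  | T  | T  || T | F
T  | F  | F  || F | T
T  | F  | T  || T | T
T  | T  | F  || T | T
T  | T  | T  || F | T
The columns differ at p1=F, p2=F, p3=F (φ=T, ψ=F), so they are not equivalent.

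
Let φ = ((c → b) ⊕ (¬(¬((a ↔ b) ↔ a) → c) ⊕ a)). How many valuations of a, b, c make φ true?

a | b | c | φ
- | - | - | -
F | F | F | F
F | F | T | F
F | T | F | T
F | T | T | T
T | F | F | T
T | F | T | T
T | T | F | F
T | T | T | F
The formula is true on 4 of the 8 rows.

4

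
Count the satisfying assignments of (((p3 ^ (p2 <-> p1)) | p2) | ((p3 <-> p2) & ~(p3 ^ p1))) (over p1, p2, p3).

6

p1  p2  p3     (p2 <-> p1)  (p3 ^ (p2 <-> p1))  ((p3 ^ (p2 <-> p1)) | p2)  (p3 <-> p2)  (p3 ^ p1)  ~(p3 ^ p1)  ((p3 <-> p2) & ~(p3 ^ p1))  φ
1   1   1           1               0                       1                   1           0          1                   1               1
1   1   0           1               1                       1                   0           1          0                   0               1
1   0   1           0               1                       1                   0           0          1                   0               1
1   0   0           0               0                       0                   1           1          0                   0               0
0   1   1           0               1                       1                   1           1          0                   0               1
0   1   0           0               0                       1                   0           0          1                   0               1
0   0   1           1               0                       0                   0           1          0                   0               0
0   0   0           1               1                       1                   1           0          1                   1               1
The formula is true on 6 of the 8 rows.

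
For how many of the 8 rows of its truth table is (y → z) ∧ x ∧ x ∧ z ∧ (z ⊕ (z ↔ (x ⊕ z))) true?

x  y  z  |  (y → z)  (x ∧ z)  (x ⊕ z)  (z ↔ (x ⊕ z))  (z ⊕ (z ↔ (x ⊕ z)))  φ
0  0  0  |     1        0        0           1                 1           0
0  0  1  |     1        0        1           1                 0           0
0  1  0  |     0        0        0           1                 1           0
0  1  1  |     1        0        1           1                 0           0
1  0  0  |     1        0        1           0                 0           0
1  0  1  |     1        1        0           0                 1           1
1  1  0  |     0        0        1           0                 0           0
1  1  1  |     1        1        0           0                 1           1
The formula is true on 2 of the 8 rows.

2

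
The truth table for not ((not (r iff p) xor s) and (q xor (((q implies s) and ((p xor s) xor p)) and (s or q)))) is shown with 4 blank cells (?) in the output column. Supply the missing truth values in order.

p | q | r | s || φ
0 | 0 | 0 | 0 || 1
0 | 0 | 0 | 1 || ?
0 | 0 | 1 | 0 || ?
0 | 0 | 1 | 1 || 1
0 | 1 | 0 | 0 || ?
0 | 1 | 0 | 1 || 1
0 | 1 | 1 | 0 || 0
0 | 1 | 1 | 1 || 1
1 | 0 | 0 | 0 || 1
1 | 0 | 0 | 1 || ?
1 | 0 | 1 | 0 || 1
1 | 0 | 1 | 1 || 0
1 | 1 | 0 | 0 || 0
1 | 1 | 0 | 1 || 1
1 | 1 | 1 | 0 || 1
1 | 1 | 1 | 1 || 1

Row p=0, q=0, r=0, s=1: (not (r iff p) xor s) = 1, (q xor (((q implies s) and ((p xor s) xor p)) and (s or q))) = 1, ((not (r iff p) xor s) and (q xor (((q implies s) and ((p xor s) xor p)) and (s or q)))) = 1, so the formula = 0.
Row p=0, q=0, r=1, s=0: (not (r iff p) xor s) = 1, (q xor (((q implies s) and ((p xor s) xor p)) and (s or q))) = 0, ((not (r iff p) xor s) and (q xor (((q implies s) and ((p xor s) xor p)) and (s or q)))) = 0, so the formula = 1.
Row p=0, q=1, r=0, s=0: (not (r iff p) xor s) = 0, (q xor (((q implies s) and ((p xor s) xor p)) and (s or q))) = 1, ((not (r iff p) xor s) and (q xor (((q implies s) and ((p xor s) xor p)) and (s or q)))) = 0, so the formula = 1.
Row p=1, q=0, r=0, s=1: (not (r iff p) xor s) = 0, (q xor (((q implies s) and ((p xor s) xor p)) and (s or q))) = 1, ((not (r iff p) xor s) and (q xor (((q implies s) and ((p xor s) xor p)) and (s or q)))) = 0, so the formula = 1.

0, 1, 1, 1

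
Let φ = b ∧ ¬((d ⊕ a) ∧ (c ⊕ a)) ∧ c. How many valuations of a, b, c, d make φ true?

a  b  c  d  |  (d ⊕ a)  (c ⊕ a)  ((d ⊕ a) ∧ (c ⊕ a))  ¬((d ⊕ a) ∧ (c ⊕ a))  (b ∧ ¬((d ⊕ a) ∧ (c ⊕ a)) ∧ c)
1  1  1  1  |     0        0              0                    1                          1               
1  1  1  0  |     1        0              0                    1                          1               
1  1  0  1  |     0        1              0                    1                          0               
1  1  0  0  |     1        1              1                    0                          0               
1  0  1  1  |     0        0              0                    1                          0               
1  0  1  0  |     1        0              0                    1                          0               
1  0  0  1  |     0        1              0                    1                          0               
1  0  0  0  |     1        1              1                    0                          0               
0  1  1  1  |     1        1              1                    0                          0               
0  1  1  0  |     0        1              0                    1                          1               
0  1  0  1  |     1        0              0                    1                          0               
0  1  0  0  |     0        0              0                    1                          0               
0  0  1  1  |     1        1              1                    0                          0               
0  0  1  0  |     0        1              0                    1                          0               
0  0  0  1  |     1        0              0                    1                          0               
0  0  0  0  |     0        0              0                    1                          0               
The formula is true on 3 of the 16 rows.

3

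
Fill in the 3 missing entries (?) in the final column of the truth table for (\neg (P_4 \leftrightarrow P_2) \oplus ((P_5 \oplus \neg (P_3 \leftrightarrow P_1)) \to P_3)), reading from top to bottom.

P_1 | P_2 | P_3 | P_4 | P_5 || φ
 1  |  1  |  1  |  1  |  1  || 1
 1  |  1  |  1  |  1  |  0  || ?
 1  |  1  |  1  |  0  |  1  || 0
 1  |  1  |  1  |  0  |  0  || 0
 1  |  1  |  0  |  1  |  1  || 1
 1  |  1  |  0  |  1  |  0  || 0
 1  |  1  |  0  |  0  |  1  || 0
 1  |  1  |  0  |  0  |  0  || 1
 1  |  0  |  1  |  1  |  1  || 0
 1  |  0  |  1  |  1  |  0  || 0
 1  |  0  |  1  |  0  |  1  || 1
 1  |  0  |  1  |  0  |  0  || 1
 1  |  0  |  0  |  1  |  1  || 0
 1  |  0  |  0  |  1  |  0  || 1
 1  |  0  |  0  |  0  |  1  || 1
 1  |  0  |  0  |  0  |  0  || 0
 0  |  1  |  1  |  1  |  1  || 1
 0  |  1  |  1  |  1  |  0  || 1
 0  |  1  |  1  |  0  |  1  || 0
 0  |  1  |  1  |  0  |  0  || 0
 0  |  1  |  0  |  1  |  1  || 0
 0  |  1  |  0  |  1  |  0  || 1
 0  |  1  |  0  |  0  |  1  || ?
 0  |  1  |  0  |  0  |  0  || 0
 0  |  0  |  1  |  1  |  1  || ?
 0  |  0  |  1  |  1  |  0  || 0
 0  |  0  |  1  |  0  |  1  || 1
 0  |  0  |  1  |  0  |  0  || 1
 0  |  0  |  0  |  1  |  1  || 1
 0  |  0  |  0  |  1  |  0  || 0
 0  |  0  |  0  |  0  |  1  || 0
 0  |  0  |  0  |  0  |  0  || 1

1, 1, 0

Row P_1=1, P_2=1, P_3=1, P_4=1, P_5=0: \neg (P_4 \leftrightarrow P_2) = 0, ((P_5 \oplus \neg (P_3 \leftrightarrow P_1)) \to P_3) = 1, so the formula = 1.
Row P_1=0, P_2=1, P_3=0, P_4=0, P_5=1: \neg (P_4 \leftrightarrow P_2) = 1, ((P_5 \oplus \neg (P_3 \leftrightarrow P_1)) \to P_3) = 0, so the formula = 1.
Row P_1=0, P_2=0, P_3=1, P_4=1, P_5=1: \neg (P_4 \leftrightarrow P_2) = 1, ((P_5 \oplus \neg (P_3 \leftrightarrow P_1)) \to P_3) = 1, so the formula = 0.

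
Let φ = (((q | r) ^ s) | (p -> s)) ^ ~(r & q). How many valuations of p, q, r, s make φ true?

p  q  r  s     (q | r)  ((q | r) ^ s)  (p -> s)  (((q | r) ^ s) | (p -> s))  (r & q)  ~(r & q)  φ
1  1  1  1        1           0           1                  1                  1        0      1
1  1  1  0        1           1           0                  1                  1        0      1
1  1  0  1        1           0           1                  1                  0        1      0
1  1  0  0        1           1           0                  1                  0        1      0
1  0  1  1        1           0           1                  1                  0        1      0
1  0  1  0        1           1           0                  1                  0        1      0
1  0  0  1        0           1           1                  1                  0        1      0
1  0  0  0        0           0           0                  0                  0        1      1
0  1  1  1        1           0           1                  1                  1        0      1
0  1  1  0        1           1           1                  1                  1        0      1
0  1  0  1        1           0           1                  1                  0        1      0
0  1  0  0        1           1           1                  1                  0        1      0
0  0  1  1        1           0           1                  1                  0        1      0
0  0  1  0        1           1           1                  1                  0        1      0
0  0  0  1        0           1           1                  1                  0        1      0
0  0  0  0        0           0           1                  1                  0        1      0
The formula is true on 5 of the 16 rows.

5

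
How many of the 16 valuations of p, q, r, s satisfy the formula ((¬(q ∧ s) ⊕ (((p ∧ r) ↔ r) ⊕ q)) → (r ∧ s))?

12

p  q  r  s  |  (q ∧ s)  ¬(q ∧ s)  (p ∧ r)  ((p ∧ r) ↔ r)  (((p ∧ r) ↔ r) ⊕ q)  (r ∧ s)  φ
F  F  F  F  |     F        T         F           T                 T              F     T
F  F  F  T  |     F        T         F           T                 T              F     T
F  F  T  F  |     F        T         F           F                 F              F     F
F  F  T  T  |     F        T         F           F                 F              T     T
F  T  F  F  |     F        T         F           T                 F              F     F
F  T  F  T  |     T        F         F           T                 F              F     T
F  T  T  F  |     F        T         F           F                 T              F     T
F  T  T  T  |     T        F         F           F                 T              T     T
T  F  F  F  |     F        T         F           T                 T              F     T
T  F  F  T  |     F        T         F           T                 T              F     T
T  F  T  F  |     F        T         T           T                 T              F     T
T  F  T  T  |     F        T         T           T                 T              T     T
T  T  F  F  |     F        T         F           T                 F              F     F
T  T  F  T  |     T        F         F           T                 F              F     T
T  T  T  F  |     F        T         T           T                 F              F     F
T  T  T  T  |     T        F         T           T                 F              T     T
The formula is true on 12 of the 16 rows.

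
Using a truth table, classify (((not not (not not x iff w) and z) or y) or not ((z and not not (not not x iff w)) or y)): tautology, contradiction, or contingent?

  x   |   y   |   z   |   w   ||   φ  
False | False | False | False ||  True
False | False | False |  True ||  True
False | False |  True | False ||  True
False | False |  True |  True ||  True
False |  True | False | False ||  True
False |  True | False |  True ||  True
False |  True |  True | False ||  True
False |  True |  True |  True ||  True
 True | False | False | False ||  True
 True | False | False |  True ||  True
 True | False |  True | False ||  True
 True | False |  True |  True ||  True
 True |  True | False | False ||  True
 True |  True | False |  True ||  True
 True |  True |  True | False ||  True
 True |  True |  True |  True ||  True
Every row is True, so the formula is a tautology.

tautology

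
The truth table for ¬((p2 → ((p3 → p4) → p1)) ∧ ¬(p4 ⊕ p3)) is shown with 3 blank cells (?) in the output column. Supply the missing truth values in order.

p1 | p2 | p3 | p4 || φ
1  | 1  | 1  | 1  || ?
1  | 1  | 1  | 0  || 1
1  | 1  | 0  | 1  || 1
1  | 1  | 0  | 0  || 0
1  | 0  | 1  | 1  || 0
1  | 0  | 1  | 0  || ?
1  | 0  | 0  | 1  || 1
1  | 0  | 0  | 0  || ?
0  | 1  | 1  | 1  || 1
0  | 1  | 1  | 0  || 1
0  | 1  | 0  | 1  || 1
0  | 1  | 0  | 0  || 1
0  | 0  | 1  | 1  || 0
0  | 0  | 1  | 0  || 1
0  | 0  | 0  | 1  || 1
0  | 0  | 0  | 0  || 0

0, 1, 0

Row p1=1, p2=1, p3=1, p4=1: (p2 → ((p3 → p4) → p1)) = 1, ¬(p4 ⊕ p3) = 1, ((p2 → ((p3 → p4) → p1)) ∧ ¬(p4 ⊕ p3)) = 1, so the formula = 0.
Row p1=1, p2=0, p3=1, p4=0: (p2 → ((p3 → p4) → p1)) = 1, ¬(p4 ⊕ p3) = 0, ((p2 → ((p3 → p4) → p1)) ∧ ¬(p4 ⊕ p3)) = 0, so the formula = 1.
Row p1=1, p2=0, p3=0, p4=0: (p2 → ((p3 → p4) → p1)) = 1, ¬(p4 ⊕ p3) = 1, ((p2 → ((p3 → p4) → p1)) ∧ ¬(p4 ⊕ p3)) = 1, so the formula = 0.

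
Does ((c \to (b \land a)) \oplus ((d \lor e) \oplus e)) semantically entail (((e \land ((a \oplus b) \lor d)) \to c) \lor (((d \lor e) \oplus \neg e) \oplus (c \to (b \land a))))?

a | b | c | d | e || φ | ψ
0 | 0 | 0 | 0 | 0 || 1 | 1
0 | 0 | 0 | 0 | 1 || 1 | 1
0 | 0 | 0 | 1 | 0 || 0 | 1
0 | 0 | 0 | 1 | 1 || 1 | 0
0 | 0 | 1 | 0 | 0 || 0 | 1
0 | 0 | 1 | 0 | 1 || 0 | 1
0 | 0 | 1 | 1 | 0 || 1 | 1
0 | 0 | 1 | 1 | 1 || 0 | 1
0 | 1 | 0 | 0 | 0 || 1 | 1
0 | 1 | 0 | 0 | 1 || 1 | 0
0 | 1 | 0 | 1 | 0 || 0 | 1
0 | 1 | 0 | 1 | 1 || 1 | 0
0 | 1 | 1 | 0 | 0 || 0 | 1
0 | 1 | 1 | 0 | 1 || 0 | 1
0 | 1 | 1 | 1 | 0 || 1 | 1
0 | 1 | 1 | 1 | 1 || 0 | 1
1 | 0 | 0 | 0 | 0 || 1 | 1
1 | 0 | 0 | 0 | 1 || 1 | 0
1 | 0 | 0 | 1 | 0 || 0 | 1
1 | 0 | 0 | 1 | 1 || 1 | 0
1 | 0 | 1 | 0 | 0 || 0 | 1
1 | 0 | 1 | 0 | 1 || 0 | 1
1 | 0 | 1 | 1 | 0 || 1 | 1
1 | 0 | 1 | 1 | 1 || 0 | 1
1 | 1 | 0 | 0 | 0 || 1 | 1
1 | 1 | 0 | 0 | 1 || 1 | 1
1 | 1 | 0 | 1 | 0 || 0 | 1
1 | 1 | 0 | 1 | 1 || 1 | 0
1 | 1 | 1 | 0 | 0 || 1 | 1
1 | 1 | 1 | 0 | 1 || 1 | 1
1 | 1 | 1 | 1 | 0 || 0 | 1
1 | 1 | 1 | 1 | 1 || 1 | 1
At a=0, b=0, c=0, d=1, e=1 we have φ true but ψ false, so φ does not entail ψ.

no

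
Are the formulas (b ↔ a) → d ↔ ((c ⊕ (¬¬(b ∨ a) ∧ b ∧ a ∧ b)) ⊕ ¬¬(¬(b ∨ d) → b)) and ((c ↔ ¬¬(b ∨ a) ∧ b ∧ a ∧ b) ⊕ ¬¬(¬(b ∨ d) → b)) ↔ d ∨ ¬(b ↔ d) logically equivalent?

not equivalent

a | b | c | d | φ | ψ
- | - | - | - | - | -
T | T | T | T | T | F
T | T | T | F | F | F
T | T | F | T | F | T
T | T | F | F | T | T
T | F | T | T | F | T
T | F | T | F | T | T
T | F | F | T | T | F
T | F | F | F | F | F
F | T | T | T | F | T
F | T | T | F | F | T
F | T | F | T | T | F
F | T | F | F | T | F
F | F | T | T | F | T
F | F | T | F | F | T
F | F | F | T | T | F
F | F | F | F | T | F
The columns differ at a=T, b=T, c=T, d=T (φ=T, ψ=F), so they are not equivalent.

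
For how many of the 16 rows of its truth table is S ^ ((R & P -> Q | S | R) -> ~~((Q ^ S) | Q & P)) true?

P  Q  R  S  |  φ
1  1  1  1  |  0
1  1  1  0  |  1
1  1  0  1  |  0
1  1  0  0  |  1
1  0  1  1  |  0
1  0  1  0  |  0
1  0  0  1  |  0
1  0  0  0  |  0
0  1  1  1  |  1
0  1  1  0  |  1
0  1  0  1  |  1
0  1  0  0  |  1
0  0  1  1  |  0
0  0  1  0  |  0
0  0  0  1  |  0
0  0  0  0  |  0
The formula is true on 6 of the 16 rows.

6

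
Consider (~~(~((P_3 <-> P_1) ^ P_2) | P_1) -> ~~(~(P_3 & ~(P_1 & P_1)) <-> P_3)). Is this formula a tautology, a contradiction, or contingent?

contingent

P_1 | P_2 | P_3 | (P_3 <-> P_1) | ((P_3 <-> P_1) ^ P_2) | ~((P_3 <-> P_1) ^ P_2) | (P_1 & P_1) | ~(P_1 & P_1) | (P_3 & ~(P_1 & P_1)) | ~(P_3 & ~(P_1 & P_1)) | φ
--- | --- | --- | ------------- | --------------------- | ---------------------- | ----------- | ------------ | -------------------- | --------------------- | -
 F  |  F  |  F  |       T       |           T           |           F            |      F      |      T       |          F           |           T           | T
 F  |  F  |  T  |       F       |           F           |           T            |      F      |      T       |          T           |           F           | F
 F  |  T  |  F  |       T       |           F           |           T            |      F      |      T       |          F           |           T           | F
 F  |  T  |  T  |       F       |           T           |           F            |      F      |      T       |          T           |           F           | T
 T  |  F  |  F  |       F       |           F           |           T            |      T      |      F       |          F           |           T           | F
 T  |  F  |  T  |       T       |           T           |           F            |      T      |      F       |          F           |           T           | T
 T  |  T  |  F  |       F       |           T           |           F            |      T      |      F       |          F           |           T           | F
 T  |  T  |  T  |       T       |           F           |           T            |      T      |      F       |          F           |           T           | T
4 of 8 rows are T, so the formula is contingent.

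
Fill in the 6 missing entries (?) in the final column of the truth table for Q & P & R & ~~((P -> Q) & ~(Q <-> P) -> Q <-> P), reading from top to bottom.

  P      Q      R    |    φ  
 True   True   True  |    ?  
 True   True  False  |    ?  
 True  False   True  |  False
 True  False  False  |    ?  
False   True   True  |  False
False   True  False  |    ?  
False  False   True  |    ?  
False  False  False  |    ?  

True, False, False, False, False, False

Row P=True, Q=True, R=True: (Q & P & R) = True, ~~((P -> Q) & ~(Q <-> P) -> Q <-> P) = True, so the formula = True.
Row P=True, Q=True, R=False: (Q & P & R) = False, ~~((P -> Q) & ~(Q <-> P) -> Q <-> P) = True, so the formula = False.
Row P=True, Q=False, R=False: (Q & P & R) = False, ~~((P -> Q) & ~(Q <-> P) -> Q <-> P) = True, so the formula = False.
Row P=False, Q=True, R=False: (Q & P & R) = False, ~~((P -> Q) & ~(Q <-> P) -> Q <-> P) = False, so the formula = False.
Row P=False, Q=False, R=True: (Q & P & R) = False, ~~((P -> Q) & ~(Q <-> P) -> Q <-> P) = False, so the formula = False.
Row P=False, Q=False, R=False: (Q & P & R) = False, ~~((P -> Q) & ~(Q <-> P) -> Q <-> P) = False, so the formula = False.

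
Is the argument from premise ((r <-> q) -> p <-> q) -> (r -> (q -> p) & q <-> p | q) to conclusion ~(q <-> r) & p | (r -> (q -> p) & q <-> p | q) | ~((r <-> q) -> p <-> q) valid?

yes

p  q  r  |  φ  ψ
0  0  0  |  0  0
0  0  1  |  1  1
0  1  0  |  1  1
0  1  1  |  1  1
1  0  0  |  1  1
1  0  1  |  1  1
1  1  0  |  1  1
1  1  1  |  1  1
In every row where φ is true, ψ is also true, so φ ⊨ ψ.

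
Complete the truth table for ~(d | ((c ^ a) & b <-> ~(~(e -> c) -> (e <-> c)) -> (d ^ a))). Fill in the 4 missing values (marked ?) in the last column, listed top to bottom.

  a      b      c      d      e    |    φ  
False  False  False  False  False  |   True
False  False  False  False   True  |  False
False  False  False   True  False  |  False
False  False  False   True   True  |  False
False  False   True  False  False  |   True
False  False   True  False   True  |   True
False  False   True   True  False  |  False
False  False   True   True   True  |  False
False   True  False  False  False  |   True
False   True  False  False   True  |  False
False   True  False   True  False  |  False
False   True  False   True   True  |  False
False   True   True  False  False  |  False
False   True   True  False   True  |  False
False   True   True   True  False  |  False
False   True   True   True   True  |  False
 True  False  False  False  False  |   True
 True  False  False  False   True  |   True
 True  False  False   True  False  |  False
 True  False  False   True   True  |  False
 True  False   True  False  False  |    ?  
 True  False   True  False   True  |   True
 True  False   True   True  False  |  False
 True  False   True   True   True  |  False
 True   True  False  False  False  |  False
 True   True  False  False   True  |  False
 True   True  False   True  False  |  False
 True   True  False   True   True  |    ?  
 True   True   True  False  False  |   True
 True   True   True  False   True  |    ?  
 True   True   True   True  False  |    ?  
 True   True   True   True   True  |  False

True, False, True, False

Row a=True, b=False, c=True, d=False, e=False: ((c ^ a) & b <-> ~(~(e -> c) -> (e <-> c)) -> (d ^ a)) = False, (d | ((c ^ a) & b <-> ~(~(e -> c) -> (e <-> c)) -> (d ^ a))) = False, so the formula = True.
Row a=True, b=True, c=False, d=True, e=True: ((c ^ a) & b <-> ~(~(e -> c) -> (e <-> c)) -> (d ^ a)) = False, (d | ((c ^ a) & b <-> ~(~(e -> c) -> (e <-> c)) -> (d ^ a))) = True, so the formula = False.
Row a=True, b=True, c=True, d=False, e=True: ((c ^ a) & b <-> ~(~(e -> c) -> (e <-> c)) -> (d ^ a)) = False, (d | ((c ^ a) & b <-> ~(~(e -> c) -> (e <-> c)) -> (d ^ a))) = False, so the formula = True.
Row a=True, b=True, c=True, d=True, e=False: ((c ^ a) & b <-> ~(~(e -> c) -> (e <-> c)) -> (d ^ a)) = False, (d | ((c ^ a) & b <-> ~(~(e -> c) -> (e <-> c)) -> (d ^ a))) = True, so the formula = False.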